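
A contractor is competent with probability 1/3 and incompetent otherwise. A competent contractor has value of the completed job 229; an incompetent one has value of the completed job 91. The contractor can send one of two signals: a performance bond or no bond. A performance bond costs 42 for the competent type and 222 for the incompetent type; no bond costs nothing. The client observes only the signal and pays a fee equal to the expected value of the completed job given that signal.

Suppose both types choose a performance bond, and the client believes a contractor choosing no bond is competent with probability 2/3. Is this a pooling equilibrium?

No

At the pooled signal (bond) the client holds the prior 1/3 and pays 1/3·229 + 2/3·91 = 137. Off-path (no bond) belief 2/3 gives 2/3·229 + 1/3·91 = 183.
Competent: bond gives 137 − 42 = 95; no bond gives 183 − 0 = 183. Deviates. ✗
Incompetent: bond gives 137 − 222 = -85; no bond gives 183 − 0 = 183. Deviates. ✗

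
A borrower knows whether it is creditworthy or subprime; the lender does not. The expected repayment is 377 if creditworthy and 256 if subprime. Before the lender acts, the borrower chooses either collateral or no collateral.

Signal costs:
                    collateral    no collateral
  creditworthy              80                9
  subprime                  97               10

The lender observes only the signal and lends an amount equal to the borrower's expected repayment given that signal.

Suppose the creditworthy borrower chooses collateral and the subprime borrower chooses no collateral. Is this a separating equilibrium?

If types separate, collateral earns payment 377 and no collateral earns 256.
Creditworthy: collateral gives 377 − 80 = 297; no collateral gives 256 − 9 = 247. No deviation. ✓
Subprime: no collateral gives 256 − 10 = 246; collateral gives 377 − 97 = 280. Would deviate. ✗

No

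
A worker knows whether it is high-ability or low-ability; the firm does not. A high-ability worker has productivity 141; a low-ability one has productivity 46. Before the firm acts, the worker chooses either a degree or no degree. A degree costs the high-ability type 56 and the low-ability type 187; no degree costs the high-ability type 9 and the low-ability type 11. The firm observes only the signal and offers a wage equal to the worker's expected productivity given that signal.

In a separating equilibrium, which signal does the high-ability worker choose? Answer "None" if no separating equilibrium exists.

degree

Try high-ability → degree, low-ability → no degree:
  If types separate, degree earns payment 141 and no degree earns 46.
  High-ability: degree gives 141 − 56 = 85; no degree gives 46 − 9 = 37. No deviation. ✓
  Low-ability: no degree gives 46 − 11 = 35; degree gives 141 − 187 = -46. No deviation. ✓
Both hold — the high-ability type sends degree.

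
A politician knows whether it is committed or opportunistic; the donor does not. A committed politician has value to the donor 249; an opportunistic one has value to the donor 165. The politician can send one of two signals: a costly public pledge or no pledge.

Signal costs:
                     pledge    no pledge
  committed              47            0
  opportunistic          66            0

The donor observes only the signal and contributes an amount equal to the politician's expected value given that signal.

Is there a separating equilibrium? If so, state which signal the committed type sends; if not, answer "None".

Try committed → pledge, opportunistic → no pledge:
  If types separate, pledge earns payment 249 and no pledge earns 165.
  Committed: pledge gives 249 − 47 = 202; no pledge gives 165 − 0 = 165. No deviation. ✓
  Opportunistic: no pledge gives 165 − 0 = 165; pledge gives 249 − 66 = 183. Would deviate. ✗
Try committed → no pledge, opportunistic → pledge:
  If types separate, no pledge earns payment 249 and pledge earns 165.
  Committed: no pledge gives 249 − 0 = 249; pledge gives 165 − 47 = 118. No deviation. ✓
  Opportunistic: pledge gives 165 − 66 = 99; no pledge gives 249 − 0 = 249. Would deviate. ✗
Neither assignment is incentive-compatible.

None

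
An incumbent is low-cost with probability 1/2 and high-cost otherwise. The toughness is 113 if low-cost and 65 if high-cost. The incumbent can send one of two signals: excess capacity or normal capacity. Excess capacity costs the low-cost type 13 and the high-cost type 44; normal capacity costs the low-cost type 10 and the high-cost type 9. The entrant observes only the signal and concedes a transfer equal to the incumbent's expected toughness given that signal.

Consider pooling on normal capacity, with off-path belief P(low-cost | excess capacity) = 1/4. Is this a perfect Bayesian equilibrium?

Yes

On the equilibrium path (normal capacity) the entrant holds the prior 1/2 and pays 1/2·113 + 1/2·65 = 89. Off-path (excess capacity) belief 1/4 gives 1/4·113 + 3/4·65 = 77.
Low-cost: normal capacity gives 89 − 10 = 79; excess capacity gives 77 − 13 = 64. Stays. ✓
High-cost: normal capacity gives 89 − 9 = 80; excess capacity gives 77 − 44 = 33. Stays. ✓
Beliefs are Bayes-consistent on-path and both types best-respond.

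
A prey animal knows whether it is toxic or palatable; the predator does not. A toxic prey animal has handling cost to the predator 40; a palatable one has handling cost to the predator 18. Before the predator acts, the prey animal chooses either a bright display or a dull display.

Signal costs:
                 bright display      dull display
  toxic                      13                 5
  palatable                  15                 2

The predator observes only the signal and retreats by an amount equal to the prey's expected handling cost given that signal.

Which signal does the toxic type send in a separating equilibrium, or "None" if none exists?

None

Try toxic → bright display, palatable → dull display:
  If types separate, bright display earns payment 40 and dull display earns 18.
  Toxic: bright display gives 40 − 13 = 27; dull display gives 18 − 5 = 13. No deviation. ✓
  Palatable: dull display gives 18 − 2 = 16; bright display gives 40 − 15 = 25. Would deviate. ✗
Try toxic → dull display, palatable → bright display:
  If types separate, dull display earns payment 40 and bright display earns 18.
  Toxic: dull display gives 40 − 5 = 35; bright display gives 18 − 13 = 5. No deviation. ✓
  Palatable: bright display gives 18 − 15 = 3; dull display gives 40 − 2 = 38. Would deviate. ✗
Neither assignment is incentive-compatible.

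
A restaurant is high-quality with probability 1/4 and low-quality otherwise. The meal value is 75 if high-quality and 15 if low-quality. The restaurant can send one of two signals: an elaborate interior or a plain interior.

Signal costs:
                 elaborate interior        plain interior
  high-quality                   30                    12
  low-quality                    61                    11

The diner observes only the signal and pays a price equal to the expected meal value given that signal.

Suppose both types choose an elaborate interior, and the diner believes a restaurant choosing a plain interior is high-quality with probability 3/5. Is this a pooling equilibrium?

At the pooled signal (elaborate interior) the diner holds the prior 1/4 and pays 1/4·75 + 3/4·15 = 30. Off-path (plain interior) belief 3/5 gives 3/5·75 + 2/5·15 = 51.
High-quality: elaborate interior gives 30 − 30 = 0; plain interior gives 51 − 12 = 39. Deviates. ✗
Low-quality: elaborate interior gives 30 − 61 = -31; plain interior gives 51 − 11 = 40. Deviates. ✗

No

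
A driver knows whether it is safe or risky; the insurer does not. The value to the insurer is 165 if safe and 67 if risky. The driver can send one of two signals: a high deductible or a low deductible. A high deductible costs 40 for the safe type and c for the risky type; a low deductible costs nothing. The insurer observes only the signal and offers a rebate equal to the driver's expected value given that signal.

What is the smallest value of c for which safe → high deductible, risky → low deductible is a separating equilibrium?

Under separation: high deductible → safe (pays 165); low deductible → risky (pays 67).
Safe: 165 − 40 = 125 ≥ 67 − 0 = 67. Holds regardless of c. ✓
Risky: 67 − 0 ≥ 165 − c, so c ≥ 165 − 67 = 98.

98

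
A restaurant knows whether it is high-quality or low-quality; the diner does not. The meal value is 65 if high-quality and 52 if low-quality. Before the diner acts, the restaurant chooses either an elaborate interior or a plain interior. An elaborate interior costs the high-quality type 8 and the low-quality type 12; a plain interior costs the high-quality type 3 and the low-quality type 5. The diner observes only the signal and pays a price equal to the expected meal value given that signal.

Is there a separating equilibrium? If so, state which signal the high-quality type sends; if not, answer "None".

Try high-quality → elaborate interior, low-quality → plain interior:
  Under separation the diner infers type exactly: elaborate interior → high-quality (pays 65), plain interior → low-quality (pays 52).
  High-quality: elaborate interior gives 65 − 8 = 57; plain interior gives 52 − 3 = 49. No deviation. ✓
  Low-quality: plain interior gives 52 − 5 = 47; elaborate interior gives 65 − 12 = 53. Would deviate. ✗
Try high-quality → plain interior, low-quality → elaborate interior:
  Under separation the diner infers type exactly: plain interior → high-quality (pays 65), elaborate interior → low-quality (pays 52).
  High-quality: plain interior gives 65 − 3 = 62; elaborate interior gives 52 − 8 = 44. No deviation. ✓
  Low-quality: elaborate interior gives 52 − 12 = 40; plain interior gives 65 − 5 = 60. Would deviate. ✗
Neither assignment is incentive-compatible.

None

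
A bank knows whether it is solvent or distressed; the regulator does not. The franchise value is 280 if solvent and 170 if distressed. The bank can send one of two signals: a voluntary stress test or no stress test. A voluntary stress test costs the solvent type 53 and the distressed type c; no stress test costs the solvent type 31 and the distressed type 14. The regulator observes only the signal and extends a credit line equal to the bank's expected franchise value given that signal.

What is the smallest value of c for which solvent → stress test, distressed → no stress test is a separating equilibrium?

124

Under separation: stress test → solvent (pays 280); no stress test → distressed (pays 170).
Solvent: 280 − 53 = 227 ≥ 170 − 31 = 139. Holds regardless of c. ✓
Distressed: 170 − 14 ≥ 280 − c, so c ≥ 280 − 156 = 124.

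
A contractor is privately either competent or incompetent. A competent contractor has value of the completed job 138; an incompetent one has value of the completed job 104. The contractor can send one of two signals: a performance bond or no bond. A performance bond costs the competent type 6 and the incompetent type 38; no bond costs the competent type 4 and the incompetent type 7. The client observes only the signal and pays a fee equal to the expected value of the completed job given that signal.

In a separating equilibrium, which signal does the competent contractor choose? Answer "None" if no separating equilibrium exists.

Try competent → bond, incompetent → no bond:
  Under separation the client infers type exactly: bond → competent (pays 138), no bond → incompetent (pays 104).
  Competent: bond gives 138 − 6 = 132; no bond gives 104 − 4 = 100. No deviation. ✓
  Incompetent: no bond gives 104 − 7 = 97; bond gives 138 − 38 = 100. Would deviate. ✗
Try competent → no bond, incompetent → bond:
  Under separation the client infers type exactly: no bond → competent (pays 138), bond → incompetent (pays 104).
  Competent: no bond gives 138 − 4 = 134; bond gives 104 − 6 = 98. No deviation. ✓
  Incompetent: bond gives 104 − 38 = 66; no bond gives 138 − 7 = 131. Would deviate. ✗
Neither assignment is incentive-compatible.

None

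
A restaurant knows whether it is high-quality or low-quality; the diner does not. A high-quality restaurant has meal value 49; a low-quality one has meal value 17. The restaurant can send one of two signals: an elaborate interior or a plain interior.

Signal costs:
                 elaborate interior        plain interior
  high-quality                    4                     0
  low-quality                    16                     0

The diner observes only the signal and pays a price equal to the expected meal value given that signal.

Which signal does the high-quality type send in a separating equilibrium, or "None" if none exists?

Try high-quality → elaborate interior, low-quality → plain interior:
  Under separation the diner infers type exactly: elaborate interior → high-quality (pays 49), plain interior → low-quality (pays 17).
  High-quality: elaborate interior gives 49 − 4 = 45; plain interior gives 17 − 0 = 17. No deviation. ✓
  Low-quality: plain interior gives 17 − 0 = 17; elaborate interior gives 49 − 16 = 33. Would deviate. ✗
Try high-quality → plain interior, low-quality → elaborate interior:
  Under separation the diner infers type exactly: plain interior → high-quality (pays 49), elaborate interior → low-quality (pays 17).
  High-quality: plain interior gives 49 − 0 = 49; elaborate interior gives 17 − 4 = 13. No deviation. ✓
  Low-quality: elaborate interior gives 17 − 16 = 1; plain interior gives 49 − 0 = 49. Would deviate. ✗
Neither assignment is incentive-compatible.

None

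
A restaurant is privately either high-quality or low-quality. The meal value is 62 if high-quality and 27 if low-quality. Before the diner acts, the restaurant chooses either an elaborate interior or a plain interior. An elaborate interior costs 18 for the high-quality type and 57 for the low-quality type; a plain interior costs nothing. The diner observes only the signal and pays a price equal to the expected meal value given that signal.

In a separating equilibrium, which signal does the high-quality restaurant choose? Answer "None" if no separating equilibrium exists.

elaborate interior

Try high-quality → elaborate interior, low-quality → plain interior:
  If types separate, elaborate interior earns payment 62 and plain interior earns 27.
  High-quality: elaborate interior gives 62 − 18 = 44; plain interior gives 27 − 0 = 27. No deviation. ✓
  Low-quality: plain interior gives 27 − 0 = 27; elaborate interior gives 62 − 57 = 5. No deviation. ✓
Both hold — the high-quality type sends elaborate interior.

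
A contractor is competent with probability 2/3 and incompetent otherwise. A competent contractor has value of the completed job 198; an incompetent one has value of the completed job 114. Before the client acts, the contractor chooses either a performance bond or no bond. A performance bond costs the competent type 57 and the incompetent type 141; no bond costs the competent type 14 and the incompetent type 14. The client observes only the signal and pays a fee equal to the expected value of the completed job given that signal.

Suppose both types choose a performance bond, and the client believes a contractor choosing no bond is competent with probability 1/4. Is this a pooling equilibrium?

At the pooled signal (bond) the client holds the prior 2/3 and pays 2/3·198 + 1/3·114 = 170. Off-path (no bond) belief 1/4 gives 1/4·198 + 3/4·114 = 135.
Competent: bond gives 170 − 57 = 113; no bond gives 135 − 14 = 121. Deviates. ✗
Incompetent: bond gives 170 − 141 = 29; no bond gives 135 − 14 = 121. Deviates. ✗

No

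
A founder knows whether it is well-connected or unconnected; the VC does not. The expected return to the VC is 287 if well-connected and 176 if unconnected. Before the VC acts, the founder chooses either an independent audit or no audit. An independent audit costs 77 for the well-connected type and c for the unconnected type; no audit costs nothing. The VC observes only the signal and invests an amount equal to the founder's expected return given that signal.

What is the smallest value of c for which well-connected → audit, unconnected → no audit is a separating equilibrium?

111

Under separation: audit → well-connected (pays 287); no audit → unconnected (pays 176).
Well-connected: 287 − 77 = 210 ≥ 176 − 0 = 176. Holds regardless of c. ✓
Unconnected: 176 − 0 ≥ 287 − c, so c ≥ 287 − 176 = 111.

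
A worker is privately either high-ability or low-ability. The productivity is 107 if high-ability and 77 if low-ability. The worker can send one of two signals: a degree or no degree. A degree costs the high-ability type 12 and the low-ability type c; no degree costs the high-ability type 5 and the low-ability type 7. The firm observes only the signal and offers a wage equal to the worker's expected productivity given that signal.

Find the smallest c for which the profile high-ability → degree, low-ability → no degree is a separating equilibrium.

37

Under separation: degree → high-ability (pays 107); no degree → low-ability (pays 77).
High-ability: 107 − 12 = 95 ≥ 77 − 5 = 72. Holds regardless of c. ✓
Low-ability: 77 − 7 ≥ 107 − c, so c ≥ 107 − 70 = 37.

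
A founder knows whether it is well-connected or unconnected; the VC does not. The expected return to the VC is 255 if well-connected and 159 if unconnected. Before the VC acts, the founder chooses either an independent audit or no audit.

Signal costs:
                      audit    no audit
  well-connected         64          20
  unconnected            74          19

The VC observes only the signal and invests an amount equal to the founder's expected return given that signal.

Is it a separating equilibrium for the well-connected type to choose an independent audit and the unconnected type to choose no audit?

No

If types separate, audit earns payment 255 and no audit earns 159.
Well-connected: audit gives 255 − 64 = 191; no audit gives 159 − 20 = 139. No deviation. ✓
Unconnected: no audit gives 159 − 19 = 140; audit gives 255 − 74 = 181. Would deviate. ✗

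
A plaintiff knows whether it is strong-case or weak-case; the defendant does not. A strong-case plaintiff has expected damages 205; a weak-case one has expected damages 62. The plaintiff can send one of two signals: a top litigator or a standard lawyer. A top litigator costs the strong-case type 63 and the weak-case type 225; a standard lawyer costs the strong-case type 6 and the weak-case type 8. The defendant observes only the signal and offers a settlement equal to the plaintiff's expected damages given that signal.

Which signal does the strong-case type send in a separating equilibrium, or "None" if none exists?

Try strong-case → top litigator, weak-case → standard lawyer:
  Under separation the defendant infers type exactly: top litigator → strong-case (pays 205), standard lawyer → weak-case (pays 62).
  Strong-case: top litigator gives 205 − 63 = 142; standard lawyer gives 62 − 6 = 56. No deviation. ✓
  Weak-case: standard lawyer gives 62 − 8 = 54; top litigator gives 205 − 225 = -20. No deviation. ✓
Both hold — the strong-case type sends top litigator.

top litigator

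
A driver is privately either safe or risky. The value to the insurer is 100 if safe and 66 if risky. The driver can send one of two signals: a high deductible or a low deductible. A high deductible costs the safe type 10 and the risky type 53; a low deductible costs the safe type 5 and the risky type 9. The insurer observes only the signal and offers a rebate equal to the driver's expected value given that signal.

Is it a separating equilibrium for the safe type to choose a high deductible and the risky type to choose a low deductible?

Yes

If types separate, high deductible earns payment 100 and low deductible earns 66.
Safe: high deductible gives 100 − 10 = 90; low deductible gives 66 − 5 = 61. No deviation. ✓
Risky: low deductible gives 66 − 9 = 57; high deductible gives 100 − 53 = 47. No deviation. ✓
Neither type gains from mimicking the other.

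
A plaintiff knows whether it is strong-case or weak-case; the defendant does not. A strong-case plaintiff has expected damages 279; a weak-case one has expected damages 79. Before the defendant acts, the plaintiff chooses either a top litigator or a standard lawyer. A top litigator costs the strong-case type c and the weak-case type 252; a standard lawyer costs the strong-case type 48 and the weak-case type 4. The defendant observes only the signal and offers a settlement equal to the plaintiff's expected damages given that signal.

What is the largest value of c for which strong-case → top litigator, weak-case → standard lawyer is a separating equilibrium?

Under separation: top litigator → strong-case (pays 279); standard lawyer → weak-case (pays 79).
Weak-case: 79 − 4 = 75 ≥ 279 − 252 = 27. Holds regardless of c. ✓
Strong-case: 279 − c ≥ 79 − 48, so c ≤ 279 − 31 = 248.

248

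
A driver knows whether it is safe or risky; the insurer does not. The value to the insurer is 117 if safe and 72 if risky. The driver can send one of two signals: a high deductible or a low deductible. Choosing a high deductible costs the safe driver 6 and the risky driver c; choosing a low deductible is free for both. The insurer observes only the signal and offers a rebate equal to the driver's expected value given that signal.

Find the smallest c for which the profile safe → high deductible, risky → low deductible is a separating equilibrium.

Under separation: high deductible → safe (pays 117); low deductible → risky (pays 72).
Safe: 117 − 6 = 111 ≥ 72 − 0 = 72. Holds regardless of c. ✓
Risky: 72 − 0 ≥ 117 − c, so c ≥ 117 − 72 = 45.

45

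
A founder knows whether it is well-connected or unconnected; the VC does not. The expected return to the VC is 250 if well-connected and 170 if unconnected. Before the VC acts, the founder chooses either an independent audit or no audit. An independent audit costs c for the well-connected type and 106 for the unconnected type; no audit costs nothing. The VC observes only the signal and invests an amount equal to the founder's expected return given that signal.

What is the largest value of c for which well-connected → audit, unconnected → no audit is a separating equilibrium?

80

Under separation: audit → well-connected (pays 250); no audit → unconnected (pays 170).
Unconnected: 170 − 0 = 170 ≥ 250 − 106 = 144. Holds regardless of c. ✓
Well-connected: 250 − c ≥ 170 − 0, so c ≤ 250 − 170 = 80.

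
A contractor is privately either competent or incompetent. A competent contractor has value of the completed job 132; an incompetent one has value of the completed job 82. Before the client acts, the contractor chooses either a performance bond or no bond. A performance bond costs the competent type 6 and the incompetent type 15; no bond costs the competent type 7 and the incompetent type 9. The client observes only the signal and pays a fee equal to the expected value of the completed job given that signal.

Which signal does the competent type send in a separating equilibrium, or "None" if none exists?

None

Try competent → bond, incompetent → no bond:
  Under separation the client infers type exactly: bond → competent (pays 132), no bond → incompetent (pays 82).
  Competent: bond gives 132 − 6 = 126; no bond gives 82 − 7 = 75. No deviation. ✓
  Incompetent: no bond gives 82 − 9 = 73; bond gives 132 − 15 = 117. Would deviate. ✗
Try competent → no bond, incompetent → bond:
  Under separation the client infers type exactly: no bond → competent (pays 132), bond → incompetent (pays 82).
  Competent: no bond gives 132 − 7 = 125; bond gives 82 − 6 = 76. No deviation. ✓
  Incompetent: bond gives 82 − 15 = 67; no bond gives 132 − 9 = 123. Would deviate. ✗
Neither assignment is incentive-compatible.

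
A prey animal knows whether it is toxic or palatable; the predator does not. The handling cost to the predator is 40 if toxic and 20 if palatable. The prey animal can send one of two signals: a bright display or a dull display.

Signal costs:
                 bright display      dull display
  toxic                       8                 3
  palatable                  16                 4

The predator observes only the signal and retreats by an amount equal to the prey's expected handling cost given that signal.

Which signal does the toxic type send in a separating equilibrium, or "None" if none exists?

None

Try toxic → bright display, palatable → dull display:
  If types separate, bright display earns payment 40 and dull display earns 20.
  Toxic: bright display gives 40 − 8 = 32; dull display gives 20 − 3 = 17. No deviation. ✓
  Palatable: dull display gives 20 − 4 = 16; bright display gives 40 − 16 = 24. Would deviate. ✗
Try toxic → dull display, palatable → bright display:
  If types separate, dull display earns payment 40 and bright display earns 20.
  Toxic: dull display gives 40 − 3 = 37; bright display gives 20 − 8 = 12. No deviation. ✓
  Palatable: bright display gives 20 − 16 = 4; dull display gives 40 − 4 = 36. Would deviate. ✗
Neither assignment is incentive-compatible.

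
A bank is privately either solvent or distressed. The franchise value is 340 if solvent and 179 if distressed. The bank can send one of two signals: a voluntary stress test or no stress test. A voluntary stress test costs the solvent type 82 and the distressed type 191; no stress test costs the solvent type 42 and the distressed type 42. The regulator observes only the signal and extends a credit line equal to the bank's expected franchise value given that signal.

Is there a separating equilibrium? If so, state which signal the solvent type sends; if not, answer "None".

None

Try solvent → stress test, distressed → no stress test:
  Under separation the regulator infers type exactly: stress test → solvent (pays 340), no stress test → distressed (pays 179).
  Solvent: stress test gives 340 − 82 = 258; no stress test gives 179 − 42 = 137. No deviation. ✓
  Distressed: no stress test gives 179 − 42 = 137; stress test gives 340 − 191 = 149. Would deviate. ✗
Try solvent → no stress test, distressed → stress test:
  Under separation the regulator infers type exactly: no stress test → solvent (pays 340), stress test → distressed (pays 179).
  Solvent: no stress test gives 340 − 42 = 298; stress test gives 179 − 82 = 97. No deviation. ✓
  Distressed: stress test gives 179 − 191 = -12; no stress test gives 340 − 42 = 298. Would deviate. ✗
Neither assignment is incentive-compatible.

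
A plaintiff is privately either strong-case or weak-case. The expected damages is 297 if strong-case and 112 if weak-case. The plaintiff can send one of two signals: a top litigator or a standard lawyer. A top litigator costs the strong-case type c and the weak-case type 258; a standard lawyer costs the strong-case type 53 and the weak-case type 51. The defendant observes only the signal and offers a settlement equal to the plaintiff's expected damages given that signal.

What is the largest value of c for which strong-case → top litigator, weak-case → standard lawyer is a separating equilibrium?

Under separation: top litigator → strong-case (pays 297); standard lawyer → weak-case (pays 112).
Weak-case: 112 − 51 = 61 ≥ 297 − 258 = 39. Holds regardless of c. ✓
Strong-case: 297 − c ≥ 112 − 53, so c ≤ 297 − 59 = 238.

238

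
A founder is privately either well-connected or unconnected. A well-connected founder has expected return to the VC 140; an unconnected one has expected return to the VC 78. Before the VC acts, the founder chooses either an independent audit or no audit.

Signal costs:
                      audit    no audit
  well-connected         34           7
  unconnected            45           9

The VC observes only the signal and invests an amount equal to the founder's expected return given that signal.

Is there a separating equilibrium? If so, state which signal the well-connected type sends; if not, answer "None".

Try well-connected → audit, unconnected → no audit:
  If types separate, audit earns payment 140 and no audit earns 78.
  Well-connected: audit gives 140 − 34 = 106; no audit gives 78 − 7 = 71. No deviation. ✓
  Unconnected: no audit gives 78 − 9 = 69; audit gives 140 − 45 = 95. Would deviate. ✗
Try well-connected → no audit, unconnected → audit:
  If types separate, no audit earns payment 140 and audit earns 78.
  Well-connected: no audit gives 140 − 7 = 133; audit gives 78 − 34 = 44. No deviation. ✓
  Unconnected: audit gives 78 − 45 = 33; no audit gives 140 − 9 = 131. Would deviate. ✗
Neither assignment is incentive-compatible.

None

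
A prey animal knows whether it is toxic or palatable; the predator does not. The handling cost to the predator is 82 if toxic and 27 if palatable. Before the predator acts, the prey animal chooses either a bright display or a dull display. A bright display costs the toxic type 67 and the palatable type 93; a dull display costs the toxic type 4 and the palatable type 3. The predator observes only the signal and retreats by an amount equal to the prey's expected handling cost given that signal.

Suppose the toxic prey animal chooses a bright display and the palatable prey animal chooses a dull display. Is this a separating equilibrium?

If types separate, bright display earns payment 82 and dull display earns 27.
Toxic: bright display gives 82 − 67 = 15; dull display gives 27 − 4 = 23. Would deviate. ✗
Palatable: dull display gives 27 − 3 = 24; bright display gives 82 − 93 = -11. No deviation. ✓

No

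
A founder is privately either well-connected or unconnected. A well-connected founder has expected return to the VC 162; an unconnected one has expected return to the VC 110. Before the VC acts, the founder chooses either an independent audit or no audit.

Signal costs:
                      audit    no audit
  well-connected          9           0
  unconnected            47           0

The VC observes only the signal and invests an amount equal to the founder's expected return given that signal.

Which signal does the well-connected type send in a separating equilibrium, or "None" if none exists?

None

Try well-connected → audit, unconnected → no audit:
  If types separate, audit earns payment 162 and no audit earns 110.
  Well-connected: audit gives 162 − 9 = 153; no audit gives 110 − 0 = 110. No deviation. ✓
  Unconnected: no audit gives 110 − 0 = 110; audit gives 162 − 47 = 115. Would deviate. ✗
Try well-connected → no audit, unconnected → audit:
  If types separate, no audit earns payment 162 and audit earns 110.
  Well-connected: no audit gives 162 − 0 = 162; audit gives 110 − 9 = 101. No deviation. ✓
  Unconnected: audit gives 110 − 47 = 63; no audit gives 162 − 0 = 162. Would deviate. ✗
Neither assignment is incentive-compatible.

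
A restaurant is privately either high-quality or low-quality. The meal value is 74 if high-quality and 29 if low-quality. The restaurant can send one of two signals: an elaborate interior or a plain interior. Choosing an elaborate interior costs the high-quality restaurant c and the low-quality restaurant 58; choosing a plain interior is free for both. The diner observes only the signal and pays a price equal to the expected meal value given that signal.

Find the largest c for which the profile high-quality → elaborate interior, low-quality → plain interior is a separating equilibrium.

Under separation: elaborate interior → high-quality (pays 74); plain interior → low-quality (pays 29).
Low-quality: 29 − 0 = 29 ≥ 74 − 58 = 16. Holds regardless of c. ✓
High-quality: 74 − c ≥ 29 − 0, so c ≤ 74 − 29 = 45.

45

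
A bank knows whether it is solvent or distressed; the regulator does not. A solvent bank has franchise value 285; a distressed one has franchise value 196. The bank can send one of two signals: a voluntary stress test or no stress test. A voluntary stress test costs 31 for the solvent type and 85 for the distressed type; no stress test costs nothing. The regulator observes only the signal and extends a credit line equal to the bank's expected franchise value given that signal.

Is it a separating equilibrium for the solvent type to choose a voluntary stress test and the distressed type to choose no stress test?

No

Under separation the regulator infers type exactly: stress test → solvent (pays 285), no stress test → distressed (pays 196).
Solvent: stress test gives 285 − 31 = 254; no stress test gives 196 − 0 = 196. No deviation. ✓
Distressed: no stress test gives 196 − 0 = 196; stress test gives 285 − 85 = 200. Would deviate. ✗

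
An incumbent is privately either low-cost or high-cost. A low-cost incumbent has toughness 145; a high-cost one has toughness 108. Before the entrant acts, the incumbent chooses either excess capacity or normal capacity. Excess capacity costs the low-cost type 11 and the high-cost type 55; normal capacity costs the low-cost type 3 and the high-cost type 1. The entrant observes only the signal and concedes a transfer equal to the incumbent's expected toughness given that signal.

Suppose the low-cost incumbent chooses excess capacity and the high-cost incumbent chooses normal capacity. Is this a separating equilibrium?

Under separation the entrant infers type exactly: excess capacity → low-cost (pays 145), normal capacity → high-cost (pays 108).
Low-cost: excess capacity gives 145 − 11 = 134; normal capacity gives 108 − 3 = 105. No deviation. ✓
High-cost: normal capacity gives 108 − 1 = 107; excess capacity gives 145 − 55 = 90. No deviation. ✓
Both incentive constraints hold.

Yes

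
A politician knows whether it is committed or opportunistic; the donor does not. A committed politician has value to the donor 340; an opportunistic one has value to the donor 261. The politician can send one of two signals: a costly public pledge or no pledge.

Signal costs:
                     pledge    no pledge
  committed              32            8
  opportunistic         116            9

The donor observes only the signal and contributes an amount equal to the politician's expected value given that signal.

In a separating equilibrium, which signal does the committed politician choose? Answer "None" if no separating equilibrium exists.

pledge

Try committed → pledge, opportunistic → no pledge:
  Under separation the donor infers type exactly: pledge → committed (pays 340), no pledge → opportunistic (pays 261).
  Committed: pledge gives 340 − 32 = 308; no pledge gives 261 − 8 = 253. No deviation. ✓
  Opportunistic: no pledge gives 261 − 9 = 252; pledge gives 340 − 116 = 224. No deviation. ✓
Both hold — the committed type sends pledge.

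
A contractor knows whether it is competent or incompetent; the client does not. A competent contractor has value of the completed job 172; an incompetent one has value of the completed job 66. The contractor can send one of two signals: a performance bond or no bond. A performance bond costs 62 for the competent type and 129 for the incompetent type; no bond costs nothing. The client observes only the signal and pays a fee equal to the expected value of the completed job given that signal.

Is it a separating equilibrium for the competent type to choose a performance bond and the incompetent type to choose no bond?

Under separation the client infers type exactly: bond → competent (pays 172), no bond → incompetent (pays 66).
Competent: bond gives 172 − 62 = 110; no bond gives 66 − 0 = 66. No deviation. ✓
Incompetent: no bond gives 66 − 0 = 66; bond gives 172 − 129 = 43. No deviation. ✓
Neither type gains from mimicking the other.

Yes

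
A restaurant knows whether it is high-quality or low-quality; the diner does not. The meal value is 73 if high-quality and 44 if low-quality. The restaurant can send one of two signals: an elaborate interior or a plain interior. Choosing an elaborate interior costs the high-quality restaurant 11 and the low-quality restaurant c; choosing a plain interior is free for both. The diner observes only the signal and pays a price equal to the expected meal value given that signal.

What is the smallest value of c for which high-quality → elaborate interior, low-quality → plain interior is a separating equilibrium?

29

Under separation: elaborate interior → high-quality (pays 73); plain interior → low-quality (pays 44).
High-quality: 73 − 11 = 62 ≥ 44 − 0 = 44. Holds regardless of c. ✓
Low-quality: 44 − 0 ≥ 73 − c, so c ≥ 73 − 44 = 29.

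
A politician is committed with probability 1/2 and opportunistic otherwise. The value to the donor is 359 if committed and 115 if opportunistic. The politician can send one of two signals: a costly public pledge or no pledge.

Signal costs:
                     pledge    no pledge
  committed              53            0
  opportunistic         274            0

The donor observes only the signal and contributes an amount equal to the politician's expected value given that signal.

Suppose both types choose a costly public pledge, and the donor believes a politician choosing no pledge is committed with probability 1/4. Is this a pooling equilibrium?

No

At the pooled signal (pledge) the donor holds the prior 1/2 and pays 1/2·359 + 1/2·115 = 237. Off-path (no pledge) belief 1/4 gives 1/4·359 + 3/4·115 = 176.
Committed: pledge gives 237 − 53 = 184; no pledge gives 176 − 0 = 176. Stays. ✓
Opportunistic: pledge gives 237 − 274 = -37; no pledge gives 176 − 0 = 176. Deviates. ✗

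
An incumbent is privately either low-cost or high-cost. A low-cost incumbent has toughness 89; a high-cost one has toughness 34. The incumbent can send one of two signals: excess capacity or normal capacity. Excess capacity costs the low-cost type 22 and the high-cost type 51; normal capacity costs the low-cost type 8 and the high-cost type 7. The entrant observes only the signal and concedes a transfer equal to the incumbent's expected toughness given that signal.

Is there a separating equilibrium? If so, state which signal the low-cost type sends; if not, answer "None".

None

Try low-cost → excess capacity, high-cost → normal capacity:
  If types separate, excess capacity earns payment 89 and normal capacity earns 34.
  Low-cost: excess capacity gives 89 − 22 = 67; normal capacity gives 34 − 8 = 26. No deviation. ✓
  High-cost: normal capacity gives 34 − 7 = 27; excess capacity gives 89 − 51 = 38. Would deviate. ✗
Try low-cost → normal capacity, high-cost → excess capacity:
  If types separate, normal capacity earns payment 89 and excess capacity earns 34.
  Low-cost: normal capacity gives 89 − 8 = 81; excess capacity gives 34 − 22 = 12. No deviation. ✓
  High-cost: excess capacity gives 34 − 51 = -17; normal capacity gives 89 − 7 = 82. Would deviate. ✗
Neither assignment is incentive-compatible.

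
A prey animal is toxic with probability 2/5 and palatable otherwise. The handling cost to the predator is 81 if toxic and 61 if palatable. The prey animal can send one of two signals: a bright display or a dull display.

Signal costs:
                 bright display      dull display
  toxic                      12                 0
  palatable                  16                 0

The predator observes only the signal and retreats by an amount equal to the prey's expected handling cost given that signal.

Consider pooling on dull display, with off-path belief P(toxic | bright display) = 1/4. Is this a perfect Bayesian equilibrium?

On the equilibrium path (dull display) the predator holds the prior 2/5 and pays 2/5·81 + 3/5·61 = 69. Off-path (bright display) belief 1/4 gives 1/4·81 + 3/4·61 = 66.
Toxic: dull display gives 69 − 0 = 69; bright display gives 66 − 12 = 54. Stays. ✓
Palatable: dull display gives 69 − 0 = 69; bright display gives 66 − 16 = 50. Stays. ✓
Beliefs are Bayes-consistent on-path and both types best-respond.

Yes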